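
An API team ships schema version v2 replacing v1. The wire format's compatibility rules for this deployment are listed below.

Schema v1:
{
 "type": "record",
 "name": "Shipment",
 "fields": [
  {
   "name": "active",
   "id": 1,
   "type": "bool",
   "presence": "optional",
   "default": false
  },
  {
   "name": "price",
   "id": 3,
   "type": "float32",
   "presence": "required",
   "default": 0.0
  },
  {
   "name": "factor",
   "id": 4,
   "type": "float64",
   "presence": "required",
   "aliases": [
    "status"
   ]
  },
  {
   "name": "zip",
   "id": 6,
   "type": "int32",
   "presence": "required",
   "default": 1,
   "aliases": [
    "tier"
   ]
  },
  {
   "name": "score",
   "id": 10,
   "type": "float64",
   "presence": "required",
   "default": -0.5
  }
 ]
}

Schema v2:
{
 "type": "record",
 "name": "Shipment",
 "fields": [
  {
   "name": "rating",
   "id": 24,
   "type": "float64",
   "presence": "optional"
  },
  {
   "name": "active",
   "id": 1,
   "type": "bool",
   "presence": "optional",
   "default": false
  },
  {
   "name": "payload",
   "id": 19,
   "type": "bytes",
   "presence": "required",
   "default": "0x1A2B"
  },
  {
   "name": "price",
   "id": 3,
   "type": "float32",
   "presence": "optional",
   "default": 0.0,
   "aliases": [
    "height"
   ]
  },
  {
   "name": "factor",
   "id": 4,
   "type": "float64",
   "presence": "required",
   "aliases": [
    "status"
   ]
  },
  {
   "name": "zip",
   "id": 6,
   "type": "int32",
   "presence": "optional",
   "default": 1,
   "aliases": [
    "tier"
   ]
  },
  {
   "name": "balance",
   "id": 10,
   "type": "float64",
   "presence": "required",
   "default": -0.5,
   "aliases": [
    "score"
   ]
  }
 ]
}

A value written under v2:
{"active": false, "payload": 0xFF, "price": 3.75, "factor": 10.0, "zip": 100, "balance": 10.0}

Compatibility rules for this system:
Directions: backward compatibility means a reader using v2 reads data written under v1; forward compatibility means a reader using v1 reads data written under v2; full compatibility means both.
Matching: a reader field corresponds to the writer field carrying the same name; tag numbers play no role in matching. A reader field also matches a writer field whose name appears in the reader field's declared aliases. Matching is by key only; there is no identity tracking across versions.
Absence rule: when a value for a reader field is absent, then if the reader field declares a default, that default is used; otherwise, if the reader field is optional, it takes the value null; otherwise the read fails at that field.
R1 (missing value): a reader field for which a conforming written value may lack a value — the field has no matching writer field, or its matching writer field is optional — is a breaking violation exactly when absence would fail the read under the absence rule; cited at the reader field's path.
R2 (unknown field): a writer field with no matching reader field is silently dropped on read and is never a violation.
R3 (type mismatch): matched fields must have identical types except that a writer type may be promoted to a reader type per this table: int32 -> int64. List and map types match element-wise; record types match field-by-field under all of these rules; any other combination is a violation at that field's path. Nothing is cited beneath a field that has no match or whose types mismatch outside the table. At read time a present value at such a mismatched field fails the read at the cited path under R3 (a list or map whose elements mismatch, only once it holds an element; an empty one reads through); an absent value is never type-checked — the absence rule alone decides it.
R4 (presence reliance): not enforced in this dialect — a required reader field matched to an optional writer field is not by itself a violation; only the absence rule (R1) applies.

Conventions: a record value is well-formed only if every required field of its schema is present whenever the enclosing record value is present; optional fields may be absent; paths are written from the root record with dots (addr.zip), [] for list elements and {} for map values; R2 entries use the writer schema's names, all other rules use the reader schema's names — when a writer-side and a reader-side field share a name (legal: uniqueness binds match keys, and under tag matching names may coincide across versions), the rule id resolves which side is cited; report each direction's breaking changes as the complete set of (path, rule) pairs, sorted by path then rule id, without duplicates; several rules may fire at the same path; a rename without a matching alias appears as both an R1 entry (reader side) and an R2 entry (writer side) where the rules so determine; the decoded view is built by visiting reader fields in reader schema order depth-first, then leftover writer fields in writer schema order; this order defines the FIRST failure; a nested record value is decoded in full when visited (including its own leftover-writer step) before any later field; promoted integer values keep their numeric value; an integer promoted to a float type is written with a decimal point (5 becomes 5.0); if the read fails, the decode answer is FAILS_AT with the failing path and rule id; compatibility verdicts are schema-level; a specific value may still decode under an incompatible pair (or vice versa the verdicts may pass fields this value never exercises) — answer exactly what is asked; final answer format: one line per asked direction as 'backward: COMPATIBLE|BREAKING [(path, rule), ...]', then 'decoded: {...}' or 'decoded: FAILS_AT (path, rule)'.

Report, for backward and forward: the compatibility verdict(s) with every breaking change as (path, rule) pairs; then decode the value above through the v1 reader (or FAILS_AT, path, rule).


each type pair in Shipment: writer, then reader
checking backward for Shipment: reader v2 against writer v1:
  rating has no writer counterpart
  bool -> bool, writer optional: active aligns to active
  payload has no writer counterpart
  float32 -> float32, writer required: price aligns to price
  float64 -> float64, writer required: factor aligns to factor
  int32 -> int32, writer required: zip aligns to zip
  float64 -> float64, writer required: balance aligns to score
  => backward verdict for Shipment: COMPATIBLE, no violations
checking forward for Shipment: reader v1 against writer v2:
  bool -> bool, writer optional: active aligns to active
  float32 -> float32, writer optional: price aligns to price
  float64 -> float64, writer required: factor aligns to factor
  int32 -> int32, writer optional: zip aligns to zip
  score has no writer counterpart
  writer field rating has no reader counterpart
  writer field payload has no reader counterpart
  writer field balance has no reader counterpart
  => forward verdict for Shipment: COMPATIBLE, no violations
decode (reader v1):
  active := false
  price := 3.75
  factor := 10.0
  zip := 100
  score := -0.5 (no value, default fills)
  writer payload: unmatched, discarded
  writer balance: unmatched, discarded
  => decoded: {"active": false, "price": 3.75, "factor": 10.0, "zip": 100, "score": -0.5}

backward: COMPATIBLE []; forward: COMPATIBLE []; decoded: {"active": false, "price": 3.75, "factor": 10.0, "zip": 100, "score": -0.5}


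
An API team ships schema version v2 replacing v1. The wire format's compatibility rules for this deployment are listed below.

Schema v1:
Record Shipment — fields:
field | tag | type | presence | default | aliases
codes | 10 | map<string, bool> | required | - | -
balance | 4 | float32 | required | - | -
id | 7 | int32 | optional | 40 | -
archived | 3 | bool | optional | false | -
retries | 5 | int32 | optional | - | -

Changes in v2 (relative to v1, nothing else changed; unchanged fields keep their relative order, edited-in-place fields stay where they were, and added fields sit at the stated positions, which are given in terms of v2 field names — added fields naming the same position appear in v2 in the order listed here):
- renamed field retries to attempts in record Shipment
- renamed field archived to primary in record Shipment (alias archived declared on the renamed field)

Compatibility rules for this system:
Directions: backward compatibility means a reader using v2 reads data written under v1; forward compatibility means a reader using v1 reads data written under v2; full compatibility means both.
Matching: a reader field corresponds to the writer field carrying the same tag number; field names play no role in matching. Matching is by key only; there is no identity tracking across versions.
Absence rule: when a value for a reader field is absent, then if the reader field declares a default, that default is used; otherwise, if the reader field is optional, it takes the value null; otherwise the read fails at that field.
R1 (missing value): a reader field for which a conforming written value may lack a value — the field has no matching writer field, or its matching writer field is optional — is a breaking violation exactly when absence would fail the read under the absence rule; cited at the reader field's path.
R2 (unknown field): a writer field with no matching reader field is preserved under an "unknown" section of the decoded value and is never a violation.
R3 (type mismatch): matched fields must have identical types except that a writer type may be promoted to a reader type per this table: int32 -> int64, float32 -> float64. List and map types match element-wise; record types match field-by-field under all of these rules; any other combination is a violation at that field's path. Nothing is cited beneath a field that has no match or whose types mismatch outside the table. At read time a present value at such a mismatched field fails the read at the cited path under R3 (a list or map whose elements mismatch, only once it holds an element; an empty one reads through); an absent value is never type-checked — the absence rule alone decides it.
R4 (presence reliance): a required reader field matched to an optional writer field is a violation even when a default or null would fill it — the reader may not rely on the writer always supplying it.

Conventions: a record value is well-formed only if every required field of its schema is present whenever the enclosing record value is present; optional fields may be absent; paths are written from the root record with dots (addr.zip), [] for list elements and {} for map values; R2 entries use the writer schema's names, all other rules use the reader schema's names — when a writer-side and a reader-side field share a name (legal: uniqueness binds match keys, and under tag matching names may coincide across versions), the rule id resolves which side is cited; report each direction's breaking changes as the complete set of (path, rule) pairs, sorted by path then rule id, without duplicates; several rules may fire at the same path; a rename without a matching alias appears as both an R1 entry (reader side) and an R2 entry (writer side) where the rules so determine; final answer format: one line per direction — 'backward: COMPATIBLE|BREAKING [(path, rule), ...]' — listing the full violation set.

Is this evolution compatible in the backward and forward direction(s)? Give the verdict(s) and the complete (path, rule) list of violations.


each type pair in Shipment: writer, then reader
backward for Shipment (reader v2, writer v1):
  codes: map<string, bool> -> map<string, bool>, writer required; from codes
  balance: float32 -> float32, writer required; from balance
  id: int32 -> int32, writer optional; from id
  primary: bool -> bool, writer optional; from archived
  attempts: int32 -> int32, writer optional; from retries
  => no violations; backward on Shipment: COMPATIBLE
forward for Shipment (reader v1, writer v2):
  codes: map<string, bool> -> map<string, bool>, writer required; from codes
  balance: float32 -> float32, writer required; from balance
  id: int32 -> int32, writer optional; from id
  archived: bool -> bool, writer optional; from primary
  retries: int32 -> int32, writer optional; from attempts
  => no violations; forward on Shipment: COMPATIBLE

backward: COMPATIBLE []; forward: COMPATIBLE []


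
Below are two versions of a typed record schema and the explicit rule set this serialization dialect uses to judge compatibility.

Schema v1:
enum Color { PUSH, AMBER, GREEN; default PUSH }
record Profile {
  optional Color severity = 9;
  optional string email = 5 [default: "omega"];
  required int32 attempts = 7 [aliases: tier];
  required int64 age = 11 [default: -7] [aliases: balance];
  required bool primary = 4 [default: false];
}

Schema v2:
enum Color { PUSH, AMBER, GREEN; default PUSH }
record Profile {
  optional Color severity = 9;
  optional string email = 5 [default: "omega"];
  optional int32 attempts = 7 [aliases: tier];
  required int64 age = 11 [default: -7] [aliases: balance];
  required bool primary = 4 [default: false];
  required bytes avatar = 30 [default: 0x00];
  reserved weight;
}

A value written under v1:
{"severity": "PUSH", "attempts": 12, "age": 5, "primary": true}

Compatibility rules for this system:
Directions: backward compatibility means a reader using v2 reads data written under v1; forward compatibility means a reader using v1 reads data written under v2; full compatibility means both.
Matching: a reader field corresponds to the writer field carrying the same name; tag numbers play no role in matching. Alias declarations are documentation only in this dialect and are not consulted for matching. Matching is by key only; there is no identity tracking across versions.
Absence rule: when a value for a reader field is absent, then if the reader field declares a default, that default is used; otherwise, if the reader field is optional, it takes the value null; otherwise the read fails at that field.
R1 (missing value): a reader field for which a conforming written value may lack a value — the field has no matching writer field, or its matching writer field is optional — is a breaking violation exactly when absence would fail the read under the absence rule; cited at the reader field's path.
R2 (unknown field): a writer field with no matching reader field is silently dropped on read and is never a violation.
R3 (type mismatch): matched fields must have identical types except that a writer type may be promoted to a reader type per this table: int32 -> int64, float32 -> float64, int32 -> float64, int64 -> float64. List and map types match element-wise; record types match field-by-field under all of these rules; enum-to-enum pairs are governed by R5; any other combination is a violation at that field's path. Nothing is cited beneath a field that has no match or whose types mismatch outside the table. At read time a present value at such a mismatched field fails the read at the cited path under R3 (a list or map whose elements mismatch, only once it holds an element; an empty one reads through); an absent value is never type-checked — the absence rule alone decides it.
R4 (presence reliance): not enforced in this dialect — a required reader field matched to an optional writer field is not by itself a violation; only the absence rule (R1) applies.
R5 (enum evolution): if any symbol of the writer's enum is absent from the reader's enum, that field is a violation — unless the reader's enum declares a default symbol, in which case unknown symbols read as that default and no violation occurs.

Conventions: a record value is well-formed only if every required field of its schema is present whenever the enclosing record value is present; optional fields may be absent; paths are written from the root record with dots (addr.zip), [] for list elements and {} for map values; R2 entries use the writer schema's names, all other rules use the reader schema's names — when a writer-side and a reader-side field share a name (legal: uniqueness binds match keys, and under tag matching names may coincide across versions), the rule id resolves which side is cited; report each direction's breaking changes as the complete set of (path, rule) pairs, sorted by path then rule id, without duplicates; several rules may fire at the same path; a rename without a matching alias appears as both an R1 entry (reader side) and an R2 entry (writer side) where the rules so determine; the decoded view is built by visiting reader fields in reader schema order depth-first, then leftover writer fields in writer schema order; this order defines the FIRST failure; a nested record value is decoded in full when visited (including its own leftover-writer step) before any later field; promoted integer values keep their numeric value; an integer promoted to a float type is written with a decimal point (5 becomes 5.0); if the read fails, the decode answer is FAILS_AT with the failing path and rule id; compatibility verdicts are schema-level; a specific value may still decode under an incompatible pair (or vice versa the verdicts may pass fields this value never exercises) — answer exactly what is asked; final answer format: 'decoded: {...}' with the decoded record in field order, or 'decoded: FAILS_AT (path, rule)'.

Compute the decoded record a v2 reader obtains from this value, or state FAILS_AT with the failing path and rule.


each type pair in Profile: writer, then reader
decode (reader v2):
  severity := "PUSH"
  email := "omega" (absent -> default)
  attempts := 12
  age := 5
  primary := true
  avatar := 0x00 (absent -> default)
  => decoded: {"severity": "PUSH", "email": "omega", "attempts": 12, "age": 5, "primary": true, "avatar": 0x00}
ruling out the remaining Profile differences:
  field attempts in record Profile: required changed to optional -> affects the rule determinations only; this particular Profile value decodes identically

decoded: {"severity": "PUSH", "email": "omega", "attempts": 12, "age": 5, "primary": true, "avatar": 0x00}


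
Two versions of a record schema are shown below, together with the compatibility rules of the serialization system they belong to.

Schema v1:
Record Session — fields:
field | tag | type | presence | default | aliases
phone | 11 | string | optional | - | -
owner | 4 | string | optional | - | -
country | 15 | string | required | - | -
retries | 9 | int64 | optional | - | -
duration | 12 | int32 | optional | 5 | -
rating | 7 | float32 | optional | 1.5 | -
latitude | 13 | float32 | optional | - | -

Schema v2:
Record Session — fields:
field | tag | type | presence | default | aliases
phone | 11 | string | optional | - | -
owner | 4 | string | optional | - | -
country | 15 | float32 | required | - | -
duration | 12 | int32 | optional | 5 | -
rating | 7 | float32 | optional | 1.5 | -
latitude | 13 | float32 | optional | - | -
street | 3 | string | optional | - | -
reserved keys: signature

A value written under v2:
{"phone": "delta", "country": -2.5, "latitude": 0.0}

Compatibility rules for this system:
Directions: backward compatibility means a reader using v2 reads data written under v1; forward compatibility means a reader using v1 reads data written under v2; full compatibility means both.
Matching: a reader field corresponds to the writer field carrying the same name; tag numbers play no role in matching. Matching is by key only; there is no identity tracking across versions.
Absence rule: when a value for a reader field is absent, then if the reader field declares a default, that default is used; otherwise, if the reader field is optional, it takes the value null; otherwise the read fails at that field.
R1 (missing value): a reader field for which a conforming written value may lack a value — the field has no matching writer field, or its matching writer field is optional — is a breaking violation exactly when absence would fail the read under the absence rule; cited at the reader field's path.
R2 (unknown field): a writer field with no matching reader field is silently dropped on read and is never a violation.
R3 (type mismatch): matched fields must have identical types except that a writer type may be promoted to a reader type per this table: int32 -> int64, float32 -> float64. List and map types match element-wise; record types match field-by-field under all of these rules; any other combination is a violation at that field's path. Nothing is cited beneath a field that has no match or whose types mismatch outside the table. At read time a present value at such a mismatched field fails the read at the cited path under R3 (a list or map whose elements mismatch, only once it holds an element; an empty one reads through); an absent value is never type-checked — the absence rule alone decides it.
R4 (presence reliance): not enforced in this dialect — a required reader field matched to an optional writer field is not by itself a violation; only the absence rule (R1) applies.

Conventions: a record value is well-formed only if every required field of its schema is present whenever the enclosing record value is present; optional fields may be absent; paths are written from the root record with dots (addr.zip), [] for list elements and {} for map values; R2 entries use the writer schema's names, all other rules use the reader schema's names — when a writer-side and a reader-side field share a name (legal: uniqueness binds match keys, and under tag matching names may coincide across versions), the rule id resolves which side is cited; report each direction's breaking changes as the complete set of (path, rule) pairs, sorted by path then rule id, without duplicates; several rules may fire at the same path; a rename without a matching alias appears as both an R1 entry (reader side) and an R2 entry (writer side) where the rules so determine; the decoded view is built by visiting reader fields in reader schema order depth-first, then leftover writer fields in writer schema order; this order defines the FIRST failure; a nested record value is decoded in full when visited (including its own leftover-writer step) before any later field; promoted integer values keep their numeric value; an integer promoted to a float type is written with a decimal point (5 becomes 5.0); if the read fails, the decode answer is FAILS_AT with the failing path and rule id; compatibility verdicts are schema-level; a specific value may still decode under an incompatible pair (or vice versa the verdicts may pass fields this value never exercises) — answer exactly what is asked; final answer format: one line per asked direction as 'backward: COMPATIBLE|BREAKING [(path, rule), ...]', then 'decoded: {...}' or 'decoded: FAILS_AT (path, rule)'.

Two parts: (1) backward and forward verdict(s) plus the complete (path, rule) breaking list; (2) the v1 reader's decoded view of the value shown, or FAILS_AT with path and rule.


backward: BREAKING [(country, R3)]; forward: BREAKING [(country, R3)]; decoded: FAILS_AT (country, R3)

arrows below run writer -> reader for Session
backward on Session — v2 reading data written by v1:
  phone: string -> string, writer optional; from phone
  owner: string -> string, writer optional; from owner
  country: string -> float32, writer required; from country
  duration: int32 -> int32, writer optional; from duration
  rating: float32 -> float32, writer optional; from rating
  latitude: float32 -> float32, writer optional; from latitude
  street: no writer-side match
  retries (writer side), unknown to reader
  breaking: (country, R3)
  backward on Session therefore BREAKING (1)
forward on Session — v1 reading data written by v2:
  phone: string -> string, writer optional; from phone
  owner: string -> string, writer optional; from owner
  country: float32 -> string, writer required; from country
  retries: no writer-side match
  duration: int32 -> int32, writer optional; from duration
  rating: float32 -> float32, writer optional; from rating
  latitude: float32 -> float32, writer optional; from latitude
  street (writer side), unknown to reader
  breaking: (country, R3)
  forward on Session therefore BREAKING (1)
decode walk for Session under reader schema v1:
  phone := "delta"
  owner := null (missing; optional => null)
  read fails at country under R3
  => FAILS_AT (country, R3)


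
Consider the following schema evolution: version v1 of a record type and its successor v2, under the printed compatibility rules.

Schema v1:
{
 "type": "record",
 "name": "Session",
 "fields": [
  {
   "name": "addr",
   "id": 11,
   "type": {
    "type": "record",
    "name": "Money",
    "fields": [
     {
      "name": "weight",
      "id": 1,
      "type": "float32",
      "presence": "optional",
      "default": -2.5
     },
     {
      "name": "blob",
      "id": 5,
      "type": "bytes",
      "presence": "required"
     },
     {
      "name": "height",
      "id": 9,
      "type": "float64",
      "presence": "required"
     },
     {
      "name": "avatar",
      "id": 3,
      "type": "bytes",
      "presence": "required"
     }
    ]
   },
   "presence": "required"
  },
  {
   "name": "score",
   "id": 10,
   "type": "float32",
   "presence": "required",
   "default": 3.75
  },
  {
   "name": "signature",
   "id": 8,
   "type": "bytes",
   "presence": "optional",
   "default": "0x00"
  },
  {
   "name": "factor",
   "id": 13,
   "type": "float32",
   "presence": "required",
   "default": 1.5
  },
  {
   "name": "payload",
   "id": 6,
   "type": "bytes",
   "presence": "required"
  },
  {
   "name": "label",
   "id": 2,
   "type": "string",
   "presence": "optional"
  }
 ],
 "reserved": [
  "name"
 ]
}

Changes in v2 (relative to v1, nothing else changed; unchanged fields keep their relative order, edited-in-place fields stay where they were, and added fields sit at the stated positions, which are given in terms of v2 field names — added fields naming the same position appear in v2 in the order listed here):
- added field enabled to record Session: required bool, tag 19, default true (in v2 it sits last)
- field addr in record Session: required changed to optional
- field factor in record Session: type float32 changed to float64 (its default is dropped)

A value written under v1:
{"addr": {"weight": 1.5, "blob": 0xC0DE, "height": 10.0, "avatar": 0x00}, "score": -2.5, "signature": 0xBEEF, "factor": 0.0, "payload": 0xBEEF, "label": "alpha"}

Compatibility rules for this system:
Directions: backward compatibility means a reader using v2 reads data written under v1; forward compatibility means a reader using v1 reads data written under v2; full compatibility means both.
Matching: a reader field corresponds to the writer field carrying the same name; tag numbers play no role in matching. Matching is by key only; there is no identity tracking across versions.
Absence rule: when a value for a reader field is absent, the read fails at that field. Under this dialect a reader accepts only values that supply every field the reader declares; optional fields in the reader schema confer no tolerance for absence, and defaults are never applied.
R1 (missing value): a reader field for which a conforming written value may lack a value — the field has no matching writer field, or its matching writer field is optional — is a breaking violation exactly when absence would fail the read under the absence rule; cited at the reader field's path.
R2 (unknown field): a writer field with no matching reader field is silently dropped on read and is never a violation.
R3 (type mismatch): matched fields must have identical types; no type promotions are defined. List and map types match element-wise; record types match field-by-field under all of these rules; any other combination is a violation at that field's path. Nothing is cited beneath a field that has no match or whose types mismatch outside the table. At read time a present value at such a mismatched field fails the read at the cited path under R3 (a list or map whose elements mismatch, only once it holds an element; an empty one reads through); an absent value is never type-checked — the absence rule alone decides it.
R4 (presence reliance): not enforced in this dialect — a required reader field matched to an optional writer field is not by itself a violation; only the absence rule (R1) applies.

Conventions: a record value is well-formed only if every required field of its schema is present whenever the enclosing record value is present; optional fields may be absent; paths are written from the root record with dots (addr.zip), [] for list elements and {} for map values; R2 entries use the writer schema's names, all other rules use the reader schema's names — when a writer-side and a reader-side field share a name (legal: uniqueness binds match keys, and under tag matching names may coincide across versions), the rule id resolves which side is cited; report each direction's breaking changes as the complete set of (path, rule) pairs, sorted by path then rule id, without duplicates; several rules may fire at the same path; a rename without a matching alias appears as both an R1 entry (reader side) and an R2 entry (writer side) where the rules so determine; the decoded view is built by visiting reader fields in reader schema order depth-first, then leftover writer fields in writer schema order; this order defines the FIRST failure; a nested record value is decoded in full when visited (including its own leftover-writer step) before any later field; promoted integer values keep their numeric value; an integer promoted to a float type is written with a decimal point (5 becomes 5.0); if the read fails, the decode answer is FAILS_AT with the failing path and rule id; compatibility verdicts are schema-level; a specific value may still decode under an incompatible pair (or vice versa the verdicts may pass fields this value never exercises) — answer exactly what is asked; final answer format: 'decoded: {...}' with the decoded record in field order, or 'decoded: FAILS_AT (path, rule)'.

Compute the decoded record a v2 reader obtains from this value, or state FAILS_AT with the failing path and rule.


arrows below run writer -> reader for Session
decode (reader v2):
  addr.weight := 1.5
  addr.blob := 0xC0DE
  addr.height := 10.0
  addr.avatar := 0x00
  score := -2.5
  signature := 0xBEEF
  read fails at factor under R3
  => FAILS_AT (factor, R3)
the other Session changes do not affect what is asked:
  added field enabled to record Session: required bool, tag 19, default true (in v2 it sits last) -> a verdict-level change on Session — the shown value reads the same
  field addr in record Session: required changed to optional -> a verdict-level change on Session — the shown value reads the same

decoded: FAILS_AT (factor, R3)


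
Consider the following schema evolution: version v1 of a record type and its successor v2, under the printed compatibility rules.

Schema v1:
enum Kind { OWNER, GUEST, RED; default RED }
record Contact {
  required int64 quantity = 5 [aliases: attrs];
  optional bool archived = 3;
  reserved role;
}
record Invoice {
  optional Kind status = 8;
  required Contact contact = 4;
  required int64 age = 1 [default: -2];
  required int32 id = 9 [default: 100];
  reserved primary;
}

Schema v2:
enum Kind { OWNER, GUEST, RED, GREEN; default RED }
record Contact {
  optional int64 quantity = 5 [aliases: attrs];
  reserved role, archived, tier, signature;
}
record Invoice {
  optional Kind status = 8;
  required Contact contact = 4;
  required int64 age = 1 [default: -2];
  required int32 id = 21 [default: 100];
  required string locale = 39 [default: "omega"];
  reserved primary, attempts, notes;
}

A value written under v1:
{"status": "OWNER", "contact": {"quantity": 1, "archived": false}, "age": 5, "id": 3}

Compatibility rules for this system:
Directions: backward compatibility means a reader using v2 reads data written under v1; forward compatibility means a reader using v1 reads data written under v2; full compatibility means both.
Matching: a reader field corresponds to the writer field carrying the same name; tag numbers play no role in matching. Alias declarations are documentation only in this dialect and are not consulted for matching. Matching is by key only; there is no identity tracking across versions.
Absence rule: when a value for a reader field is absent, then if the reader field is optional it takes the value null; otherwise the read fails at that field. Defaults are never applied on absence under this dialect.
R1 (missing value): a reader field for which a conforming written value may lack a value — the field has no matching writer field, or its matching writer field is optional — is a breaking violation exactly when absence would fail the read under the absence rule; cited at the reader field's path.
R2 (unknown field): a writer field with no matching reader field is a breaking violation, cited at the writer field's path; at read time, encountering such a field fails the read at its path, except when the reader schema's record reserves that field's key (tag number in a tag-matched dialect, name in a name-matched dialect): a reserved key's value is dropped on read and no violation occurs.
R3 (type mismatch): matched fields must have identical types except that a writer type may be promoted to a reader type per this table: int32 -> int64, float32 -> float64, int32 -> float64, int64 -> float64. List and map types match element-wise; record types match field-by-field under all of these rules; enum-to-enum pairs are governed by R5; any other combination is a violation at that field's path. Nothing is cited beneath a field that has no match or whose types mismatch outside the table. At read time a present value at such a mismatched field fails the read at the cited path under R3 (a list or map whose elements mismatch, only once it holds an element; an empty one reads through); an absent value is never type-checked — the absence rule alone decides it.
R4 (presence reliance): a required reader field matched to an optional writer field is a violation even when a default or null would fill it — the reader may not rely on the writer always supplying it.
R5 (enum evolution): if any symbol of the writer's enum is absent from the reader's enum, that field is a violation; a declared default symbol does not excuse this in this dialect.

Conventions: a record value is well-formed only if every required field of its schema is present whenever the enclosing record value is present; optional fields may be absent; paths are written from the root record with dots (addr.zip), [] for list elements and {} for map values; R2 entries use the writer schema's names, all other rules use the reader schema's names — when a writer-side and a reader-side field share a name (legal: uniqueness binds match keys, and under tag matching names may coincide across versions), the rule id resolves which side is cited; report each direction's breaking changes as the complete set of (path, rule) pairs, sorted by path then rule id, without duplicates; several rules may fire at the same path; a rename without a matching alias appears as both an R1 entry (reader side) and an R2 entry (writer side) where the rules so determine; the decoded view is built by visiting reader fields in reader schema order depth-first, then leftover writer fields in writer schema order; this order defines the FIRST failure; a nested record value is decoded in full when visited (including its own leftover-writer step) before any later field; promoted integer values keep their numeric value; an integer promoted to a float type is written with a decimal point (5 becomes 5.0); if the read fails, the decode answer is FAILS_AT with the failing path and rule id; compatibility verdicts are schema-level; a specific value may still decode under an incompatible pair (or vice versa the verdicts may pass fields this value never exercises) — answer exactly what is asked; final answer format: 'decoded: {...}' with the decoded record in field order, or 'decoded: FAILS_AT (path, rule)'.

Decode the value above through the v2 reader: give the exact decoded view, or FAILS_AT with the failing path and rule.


the writer's type comes first in each Invoice pair
decode walk for Invoice under reader schema v2:
  status := "OWNER"
  contact.quantity := 1
  writer contact.archived: reserved -> dropped
  age := 5
  id := 3
  read fails at locale under R1 (no fill)
  => FAILS_AT (locale, R1)
the rest of the Invoice diff is inert for this question:
  enum Kind (field status in record Invoice): symbol GREEN added -> a verdict-level change on Invoice — the shown value reads the same
  removed field archived from record Contact (its key "archived" joins the reserved list) -> inert under this dialect — no rule fires on Invoice and the result does not move
  field quantity in record Contact: required changed to optional -> a verdict-level change on Invoice — the shown value reads the same
  field id in record Invoice: tag 9 changed to 21 -> inert under this dialect — no rule fires on Invoice and the result does not move

decoded: FAILS_AT (locale, R1)


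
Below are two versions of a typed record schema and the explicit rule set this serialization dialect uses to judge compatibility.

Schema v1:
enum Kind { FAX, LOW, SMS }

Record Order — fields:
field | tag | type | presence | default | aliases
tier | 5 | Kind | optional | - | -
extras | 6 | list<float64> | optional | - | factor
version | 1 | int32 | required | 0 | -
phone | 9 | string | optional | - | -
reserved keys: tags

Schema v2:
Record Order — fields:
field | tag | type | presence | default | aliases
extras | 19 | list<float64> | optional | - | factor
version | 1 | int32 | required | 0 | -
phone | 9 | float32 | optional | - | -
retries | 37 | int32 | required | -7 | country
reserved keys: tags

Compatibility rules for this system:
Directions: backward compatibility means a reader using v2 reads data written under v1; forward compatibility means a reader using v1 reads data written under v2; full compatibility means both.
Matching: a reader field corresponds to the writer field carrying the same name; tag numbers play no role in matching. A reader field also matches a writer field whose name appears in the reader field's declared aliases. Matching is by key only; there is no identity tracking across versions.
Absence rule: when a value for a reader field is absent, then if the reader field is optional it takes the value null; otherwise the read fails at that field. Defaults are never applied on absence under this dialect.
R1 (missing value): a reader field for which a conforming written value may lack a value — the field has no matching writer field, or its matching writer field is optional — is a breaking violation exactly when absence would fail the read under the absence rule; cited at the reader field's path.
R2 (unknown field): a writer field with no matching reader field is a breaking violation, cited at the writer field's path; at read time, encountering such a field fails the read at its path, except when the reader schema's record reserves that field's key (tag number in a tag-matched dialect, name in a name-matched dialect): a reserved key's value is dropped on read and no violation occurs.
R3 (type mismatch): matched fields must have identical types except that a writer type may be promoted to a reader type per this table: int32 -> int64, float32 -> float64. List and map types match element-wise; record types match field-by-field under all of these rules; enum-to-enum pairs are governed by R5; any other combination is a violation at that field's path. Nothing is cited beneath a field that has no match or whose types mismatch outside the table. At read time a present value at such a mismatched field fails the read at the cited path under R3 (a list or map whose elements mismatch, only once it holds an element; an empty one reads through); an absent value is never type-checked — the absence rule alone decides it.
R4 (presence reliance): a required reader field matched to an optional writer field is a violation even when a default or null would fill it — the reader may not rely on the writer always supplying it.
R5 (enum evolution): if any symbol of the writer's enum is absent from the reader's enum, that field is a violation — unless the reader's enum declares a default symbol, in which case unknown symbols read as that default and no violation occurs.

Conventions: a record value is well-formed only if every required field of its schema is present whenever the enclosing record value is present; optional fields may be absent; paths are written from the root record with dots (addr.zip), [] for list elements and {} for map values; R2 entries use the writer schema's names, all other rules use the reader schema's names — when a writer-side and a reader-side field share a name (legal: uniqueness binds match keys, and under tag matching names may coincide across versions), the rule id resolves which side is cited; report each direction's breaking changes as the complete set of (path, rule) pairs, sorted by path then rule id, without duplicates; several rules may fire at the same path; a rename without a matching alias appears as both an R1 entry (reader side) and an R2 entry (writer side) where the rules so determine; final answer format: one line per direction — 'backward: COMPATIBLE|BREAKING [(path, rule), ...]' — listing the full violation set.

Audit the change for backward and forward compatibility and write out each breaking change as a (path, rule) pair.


in Order below, arrows point writer -> reader
backward analysis of Order with v2 as reader and v1 as writer:
  writer optional, list<float64> -> list<float64>: reader extras maps from writer extras
  writer required, int32 -> int32: reader version maps from writer version
  writer optional, string -> float32: reader phone maps from writer phone
  no writer field matches reader retries
  tier (writer side), unknown to reader
  R3 fires at phone
  R1 fires at retries
  R2 fires at tier
  backward on Order therefore BREAKING (3)
forward analysis of Order with v1 as reader and v2 as writer:
  no writer field matches reader tier
  writer optional, list<float64> -> list<float64>: reader extras maps from writer extras
  writer required, int32 -> int32: reader version maps from writer version
  writer optional, float32 -> string: reader phone maps from writer phone
  retries (writer side), unknown to reader
  R3 fires at phone
  R2 fires at retries
  forward on Order therefore BREAKING (2)

backward: BREAKING [(phone, R3), (retries, R1), (tier, R2)]; forward: BREAKING [(phone, R3), (retries, R2)]
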